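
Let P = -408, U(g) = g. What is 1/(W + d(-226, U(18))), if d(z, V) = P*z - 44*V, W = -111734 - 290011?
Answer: -1/310329 ≈ -3.2224e-6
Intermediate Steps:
W = -401745
d(z, V) = -408*z - 44*V
1/(W + d(-226, U(18))) = 1/(-401745 + (-408*(-226) - 44*18)) = 1/(-401745 + (92208 - 792)) = 1/(-401745 + 91416) = 1/(-310329) = -1/310329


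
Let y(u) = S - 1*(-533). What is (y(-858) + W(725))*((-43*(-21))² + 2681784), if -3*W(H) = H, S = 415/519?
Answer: 176744637027/173 ≈ 1.0216e+9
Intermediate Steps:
S = 415/519 (S = 415*(1/519) = 415/519 ≈ 0.79961)
W(H) = -H/3
y(u) = 277042/519 (y(u) = 415/519 - 1*(-533) = 415/519 + 533 = 277042/519)
(y(-858) + W(725))*((-43*(-21))² + 2681784) = (277042/519 - ⅓*725)*((-43*(-21))² + 2681784) = (277042/519 - 725/3)*(903² + 2681784) = 50539*(815409 + 2681784)/173 = (50539/173)*3497193 = 176744637027/173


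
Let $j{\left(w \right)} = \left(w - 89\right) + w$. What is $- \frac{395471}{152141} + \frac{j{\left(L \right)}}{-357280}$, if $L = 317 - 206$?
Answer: $- \frac{1835248229}{705934240} \approx -2.5997$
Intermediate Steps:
$L = 111$ ($L = 317 - 206 = 111$)
$j{\left(w \right)} = -89 + 2 w$ ($j{\left(w \right)} = \left(-89 + w\right) + w = -89 + 2 w$)
$- \frac{395471}{152141} + \frac{j{\left(L \right)}}{-357280} = - \frac{395471}{152141} + \frac{-89 + 2 \cdot 111}{-357280} = \left(-395471\right) \frac{1}{152141} + \left(-89 + 222\right) \left(- \frac{1}{357280}\right) = - \frac{395471}{152141} + 133 \left(- \frac{1}{357280}\right) = - \frac{395471}{152141} - \frac{19}{51040} = - \frac{1835248229}{705934240}$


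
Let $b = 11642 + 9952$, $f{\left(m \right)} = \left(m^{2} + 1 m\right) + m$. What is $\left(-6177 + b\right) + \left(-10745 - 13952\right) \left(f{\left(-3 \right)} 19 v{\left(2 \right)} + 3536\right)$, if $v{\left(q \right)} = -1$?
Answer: $-85905446$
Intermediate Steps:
$f{\left(m \right)} = m^{2} + 2 m$ ($f{\left(m \right)} = \left(m^{2} + m\right) + m = \left(m + m^{2}\right) + m = m^{2} + 2 m$)
$b = 21594$
$\left(-6177 + b\right) + \left(-10745 - 13952\right) \left(f{\left(-3 \right)} 19 v{\left(2 \right)} + 3536\right) = \left(-6177 + 21594\right) + \left(-10745 - 13952\right) \left(- 3 \left(2 - 3\right) 19 \left(-1\right) + 3536\right) = 15417 - 24697 \left(\left(-3\right) \left(-1\right) 19 \left(-1\right) + 3536\right) = 15417 - 24697 \left(3 \cdot 19 \left(-1\right) + 3536\right) = 15417 - 24697 \left(57 \left(-1\right) + 3536\right) = 15417 - 24697 \left(-57 + 3536\right) = 15417 - 85920863 = -85905446$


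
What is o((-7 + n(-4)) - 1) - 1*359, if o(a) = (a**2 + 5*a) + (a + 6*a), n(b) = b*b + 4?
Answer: -71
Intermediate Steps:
n(b) = 4 + b**2 (n(b) = b**2 + 4 = 4 + b**2)
o(a) = a**2 + 12*a (o(a) = (a**2 + 5*a) + 7*a = a**2 + 12*a)
o((-7 + n(-4)) - 1) - 1*359 = ((-7 + (4 + (-4)**2)) - 1)*(12 + ((-7 + (4 + (-4)**2)) - 1)) - 1*359 = ((-7 + (4 + 16)) - 1)*(12 + ((-7 + (4 + 16)) - 1)) - 359 = ((-7 + 20) - 1)*(12 + ((-7 + 20) - 1)) - 359 = (13 - 1)*(12 + (13 - 1)) - 359 = 12*(12 + 12) - 359 = 12*24 - 359 = 288 - 359 = -71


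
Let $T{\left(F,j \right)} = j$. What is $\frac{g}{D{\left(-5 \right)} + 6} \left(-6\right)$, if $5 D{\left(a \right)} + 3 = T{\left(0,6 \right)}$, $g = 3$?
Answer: $- \frac{30}{11} \approx -2.7273$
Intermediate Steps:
$D{\left(a \right)} = \frac{3}{5}$ ($D{\left(a \right)} = - \frac{3}{5} + \frac{1}{5} \cdot 6 = - \frac{3}{5} + \frac{6}{5} = \frac{3}{5}$)
$\frac{g}{D{\left(-5 \right)} + 6} \left(-6\right) = \frac{1}{\frac{3}{5} + 6} \cdot 3 \left(-6\right) = \frac{1}{\frac{33}{5}} \cdot 3 \left(-6\right) = \frac{5}{33} \cdot 3 \left(-6\right) = \frac{5}{11} \left(-6\right) = - \frac{30}{11}$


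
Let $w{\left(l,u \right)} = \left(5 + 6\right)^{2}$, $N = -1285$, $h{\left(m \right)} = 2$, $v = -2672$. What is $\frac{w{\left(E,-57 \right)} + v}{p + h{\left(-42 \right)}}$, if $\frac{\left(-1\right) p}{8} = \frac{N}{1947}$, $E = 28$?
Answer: $- \frac{4966797}{14174} \approx -350.42$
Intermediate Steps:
$p = \frac{10280}{1947}$ ($p = - 8 \left(- \frac{1285}{1947}\right) = - 8 \left(\left(-1285\right) \frac{1}{1947}\right) = \left(-8\right) \left(- \frac{1285}{1947}\right) = \frac{10280}{1947} \approx 5.2799$)
$w{\left(l,u \right)} = 121$ ($w{\left(l,u \right)} = 11^{2} = 121$)
$\frac{w{\left(E,-57 \right)} + v}{p + h{\left(-42 \right)}} = \frac{121 - 2672}{\frac{10280}{1947} + 2} = - \frac{2551}{\frac{14174}{1947}} = \left(-2551\right) \frac{1947}{14174} = - \frac{4966797}{14174}$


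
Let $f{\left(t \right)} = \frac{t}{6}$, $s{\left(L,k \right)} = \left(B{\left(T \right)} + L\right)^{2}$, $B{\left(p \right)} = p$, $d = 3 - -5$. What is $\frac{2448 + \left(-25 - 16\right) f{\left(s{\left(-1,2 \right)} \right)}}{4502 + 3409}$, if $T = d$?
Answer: $\frac{12679}{47466} \approx 0.26712$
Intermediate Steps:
$d = 8$ ($d = 3 + 5 = 8$)
$T = 8$
$s{\left(L,k \right)} = \left(8 + L\right)^{2}$
$f{\left(t \right)} = \frac{t}{6}$ ($f{\left(t \right)} = t \frac{1}{6} = \frac{t}{6}$)
$\frac{2448 + \left(-25 - 16\right) f{\left(s{\left(-1,2 \right)} \right)}}{4502 + 3409} = \frac{2448 + \left(-25 - 16\right) \frac{\left(8 - 1\right)^{2}}{6}}{4502 + 3409} = \frac{2448 - 41 \frac{7^{2}}{6}}{7911} = \left(2448 - 41 \cdot \frac{1}{6} \cdot 49\right) \frac{1}{7911} = \left(2448 - \frac{2009}{6}\right) \frac{1}{7911} = \frac{12679}{6} \cdot \frac{1}{7911} = \frac{12679}{47466}$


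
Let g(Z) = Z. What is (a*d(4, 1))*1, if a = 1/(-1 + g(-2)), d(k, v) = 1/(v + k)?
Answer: -1/15 ≈ -0.066667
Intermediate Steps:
d(k, v) = 1/(k + v)
a = -1/3 (a = 1/(-1 - 2) = 1/(-3) = -1/3 ≈ -0.33333)
(a*d(4, 1))*1 = -1/(3*(4 + 1))*1 = -1/3/5*1 = -1/3*1/5*1 = -1/15*1 = -1/15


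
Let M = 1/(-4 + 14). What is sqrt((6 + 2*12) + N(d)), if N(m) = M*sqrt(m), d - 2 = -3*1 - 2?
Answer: sqrt(3000 + 10*I*sqrt(3))/10 ≈ 5.4772 + 0.015811*I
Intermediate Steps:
M = 1/10 ≈ 0.10000
d = -3 (d = 2 + (-3*1 - 2) = 2 + (-3 - 2) = 2 - 5 = -3)
N(m) = sqrt(m)/10
sqrt((6 + 2*12) + N(d)) = sqrt((6 + 2*12) + sqrt(-3)/10) = sqrt((6 + 24) + (I*sqrt(3))/10) = sqrt(30 + I*sqrt(3)/10)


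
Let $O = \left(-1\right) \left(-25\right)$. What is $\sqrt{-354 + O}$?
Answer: $i \sqrt{329} \approx 18.138 i$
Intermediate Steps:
$O = 25$
$\sqrt{-354 + O} = \sqrt{-354 + 25} = \sqrt{-329} = i \sqrt{329}$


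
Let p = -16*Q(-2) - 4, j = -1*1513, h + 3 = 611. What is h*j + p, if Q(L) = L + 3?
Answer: -919924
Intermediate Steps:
h = 608 (h = -3 + 611 = 608)
Q(L) = 3 + L
j = -1513
p = -20 (p = -16*(3 - 2) - 4 = -16*1 - 4 = -16 - 4 = -20)
h*j + p = 608*(-1513) - 20 = -919904 - 20 = -919924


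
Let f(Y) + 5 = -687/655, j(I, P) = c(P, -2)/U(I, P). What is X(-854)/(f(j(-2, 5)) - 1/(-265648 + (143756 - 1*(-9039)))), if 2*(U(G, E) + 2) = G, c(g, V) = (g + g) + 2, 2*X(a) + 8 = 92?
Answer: -1034862010/149040977 ≈ -6.9435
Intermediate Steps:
X(a) = 42 (X(a) = -4 + (½)*92 = -4 + 46 = 42)
c(g, V) = 2 + 2*g (c(g, V) = 2*g + 2 = 2 + 2*g)
U(G, E) = -2 + G/2
j(I, P) = (2 + 2*P)/(-2 + I/2)
f(Y) = -3962/655 (f(Y) = -5 - 687/655 = -3962/655)
X(-854)/(f(j(-2, 5)) - 1/(-265648 + (143756 - 1*(-9039)))) = 42/(-3962/655 - 1/(-265648 + (143756 - 1*(-9039)))) = 42/(-3962/655 - 1/(-265648 + (143756 + 9039))) = 42/(-3962/655 - 1/(-265648 + 152795)) = 42/(-3962/655 - 1/(-112853)) = 42/(-3962/655 - 1*(-1/112853)) = 42/(-3962/655 + 1/112853) = 42/(-447122931/73918715) = 42*(-73918715/447122931) = -1034862010/149040977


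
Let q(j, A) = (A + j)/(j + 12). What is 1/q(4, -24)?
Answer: -⅘ ≈ -0.80000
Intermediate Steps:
q(j, A) = (A + j)/(12 + j)
1/q(4, -24) = 1/((-24 + 4)/(12 + 4)) = 1/(-20/16) = 1/((1/16)*(-20)) = 1/(-5/4) = -⅘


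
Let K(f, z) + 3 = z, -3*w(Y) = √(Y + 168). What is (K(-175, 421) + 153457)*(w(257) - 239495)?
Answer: -36852293125 - 769375*√17/3 ≈ -3.6853e+10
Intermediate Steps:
w(Y) = -√(168 + Y)/3 (w(Y) = -√(Y + 168)/3 = -√(168 + Y)/3)
K(f, z) = -3 + z
(K(-175, 421) + 153457)*(w(257) - 239495) = ((-3 + 421) + 153457)*(-√(168 + 257)/3 - 239495) = (418 + 153457)*(-5*√17/3 - 239495) = 153875*(-5*√17/3 - 239495) = 153875*(-239495 - 5*√17/3) = -36852293125 - 769375*√17/3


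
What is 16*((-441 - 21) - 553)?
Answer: -16240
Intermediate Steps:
16*((-441 - 21) - 553) = 16*(-462 - 553) = 16*(-1015) = -16240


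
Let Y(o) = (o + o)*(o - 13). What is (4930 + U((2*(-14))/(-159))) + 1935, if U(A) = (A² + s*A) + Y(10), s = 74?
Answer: 172367437/25281 ≈ 6818.1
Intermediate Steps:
Y(o) = 2*o*(-13 + o) (Y(o) = (2*o)*(-13 + o) = 2*o*(-13 + o))
U(A) = -60 + A² + 74*A (U(A) = (A² + 74*A) + 2*10*(-13 + 10) = (A² + 74*A) + 2*10*(-3) = (A² + 74*A) - 60 = -60 + A² + 74*A)
(4930 + U((2*(-14))/(-159))) + 1935 = (4930 + (-60 + ((2*(-14))/(-159))² + 74*((2*(-14))/(-159)))) + 1935 = (4930 + (-60 + (-28*(-1/159))² + 74*(-28*(-1/159)))) + 1935 = (4930 + (-60 + (28/159)² + 74*(28/159))) + 1935 = (4930 + (-60 + 784/25281 + 2072/159)) + 1935 = (4930 - 1186628/25281) + 1935 = 123448702/25281 + 1935 = 172367437/25281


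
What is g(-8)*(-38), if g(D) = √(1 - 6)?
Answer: -38*I*√5 ≈ -84.971*I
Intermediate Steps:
g(D) = I*√5 (g(D) = √(-5) = I*√5)
g(-8)*(-38) = (I*√5)*(-38) = -38*I*√5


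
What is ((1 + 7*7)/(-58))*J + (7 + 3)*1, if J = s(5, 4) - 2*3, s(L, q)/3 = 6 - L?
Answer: 365/29 ≈ 12.586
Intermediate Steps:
s(L, q) = 18 - 3*L (s(L, q) = 3*(6 - L) = 18 - 3*L)
J = -3 (J = (18 - 3*5) - 2*3 = (18 - 15) - 6 = 3 - 6 = -3)
((1 + 7*7)/(-58))*J + (7 + 3)*1 = ((1 + 7*7)/(-58))*(-3) + (7 + 3)*1 = ((1 + 49)*(-1/58))*(-3) + 10*1 = (50*(-1/58))*(-3) + 10 = -25/29*(-3) + 10 = 75/29 + 10 = 365/29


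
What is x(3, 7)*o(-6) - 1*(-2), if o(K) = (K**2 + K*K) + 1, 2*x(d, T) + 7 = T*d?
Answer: 513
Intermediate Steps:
x(d, T) = -7/2 + T*d/2 (x(d, T) = -7/2 + (T*d)/2 = -7/2 + T*d/2)
o(K) = 1 + 2*K**2 (o(K) = (K**2 + K**2) + 1 = 2*K**2 + 1 = 1 + 2*K**2)
x(3, 7)*o(-6) - 1*(-2) = (-7/2 + (1/2)*7*3)*(1 + 2*(-6)**2) - 1*(-2) = (-7/2 + 21/2)*(1 + 2*36) + 2 = 7*(1 + 72) + 2 = 7*73 + 2 = 511 + 2 = 513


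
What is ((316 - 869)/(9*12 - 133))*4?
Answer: 2212/25 ≈ 88.480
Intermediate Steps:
((316 - 869)/(9*12 - 133))*4 = -553/(108 - 133)*4 = -553/(-25)*4 = -553*(-1/25)*4 = (553/25)*4 = 2212/25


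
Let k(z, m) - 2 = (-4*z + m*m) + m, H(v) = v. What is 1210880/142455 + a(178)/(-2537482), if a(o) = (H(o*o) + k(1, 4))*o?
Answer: 226871890718/36147699831 ≈ 6.2762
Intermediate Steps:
k(z, m) = 2 + m + m² - 4*z (k(z, m) = 2 + ((-4*z + m*m) + m) = 2 + ((-4*z + m²) + m) = 2 + ((m² - 4*z) + m) = 2 + (m + m² - 4*z) = 2 + m + m² - 4*z)
a(o) = o*(18 + o²) (a(o) = (o*o + (2 + 4 + 4² - 4*1))*o = (o² + (2 + 4 + 16 - 4))*o = (o² + 18)*o = (18 + o²)*o = o*(18 + o²))
1210880/142455 + a(178)/(-2537482) = 1210880/142455 + (178*(18 + 178²))/(-2537482) = 1210880*(1/142455) + (178*(18 + 31684))*(-1/2537482) = 242176/28491 + (178*31702)*(-1/2537482) = 242176/28491 + 5642956*(-1/2537482) = 242176/28491 - 2821478/1268741 = 226871890718/36147699831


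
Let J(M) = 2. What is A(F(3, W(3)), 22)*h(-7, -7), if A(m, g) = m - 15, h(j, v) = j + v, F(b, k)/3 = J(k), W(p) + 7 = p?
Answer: 126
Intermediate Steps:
W(p) = -7 + p
F(b, k) = 6 (F(b, k) = 3*2 = 6)
A(m, g) = -15 + m
A(F(3, W(3)), 22)*h(-7, -7) = (-15 + 6)*(-7 - 7) = -9*(-14) = 126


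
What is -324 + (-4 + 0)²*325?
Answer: 4876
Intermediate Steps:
-324 + (-4 + 0)²*325 = -324 + (-4)²*325 = -324 + 16*325 = -324 + 5200 = 4876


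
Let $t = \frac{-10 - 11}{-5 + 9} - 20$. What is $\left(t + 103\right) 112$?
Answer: $8708$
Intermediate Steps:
$t = - \frac{101}{4}$ ($t = - \frac{21}{4} - 20 = - \frac{101}{4} \approx -25.25$)
$\left(t + 103\right) 112 = \left(- \frac{101}{4} + 103\right) 112 = \frac{311}{4} \cdot 112 = 8708$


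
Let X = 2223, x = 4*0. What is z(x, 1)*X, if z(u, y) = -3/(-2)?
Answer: 6669/2 ≈ 3334.5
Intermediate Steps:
x = 0
z(u, y) = 3/2 (z(u, y) = -3*(-½) = 3/2)
z(x, 1)*X = (3/2)*2223 = 6669/2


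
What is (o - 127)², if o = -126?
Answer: 64009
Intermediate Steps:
(o - 127)² = (-126 - 127)² = (-253)² = 64009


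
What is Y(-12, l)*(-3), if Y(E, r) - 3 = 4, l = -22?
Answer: -21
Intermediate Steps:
Y(E, r) = 7 (Y(E, r) = 3 + 4 = 7)
Y(-12, l)*(-3) = 7*(-3) = -21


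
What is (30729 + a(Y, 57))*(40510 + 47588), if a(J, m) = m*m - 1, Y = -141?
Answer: 2993305746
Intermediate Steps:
a(J, m) = -1 + m**2 (a(J, m) = m**2 - 1 = -1 + m**2)
(30729 + a(Y, 57))*(40510 + 47588) = (30729 + (-1 + 57**2))*(40510 + 47588) = (30729 + (-1 + 3249))*88098 = (30729 + 3248)*88098 = 33977*88098 = 2993305746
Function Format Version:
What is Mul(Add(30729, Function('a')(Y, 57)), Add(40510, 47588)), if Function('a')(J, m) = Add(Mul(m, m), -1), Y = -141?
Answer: 2993305746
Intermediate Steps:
Function('a')(J, m) = Add(-1, Pow(m, 2)) (Function('a')(J, m) = Add(Pow(m, 2), -1) = Add(-1, Pow(m, 2)))
Mul(Add(30729, Function('a')(Y, 57)), Add(40510, 47588)) = Mul(Add(30729, Add(-1, Pow(57, 2))), Add(40510, 47588)) = Mul(Add(30729, Add(-1, 3249)), 88098) = Mul(Add(30729, 3248), 88098) = Mul(33977, 88098) = 2993305746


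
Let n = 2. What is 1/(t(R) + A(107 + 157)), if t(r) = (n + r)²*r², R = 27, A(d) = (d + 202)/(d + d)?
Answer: 264/161855729 ≈ 1.6311e-6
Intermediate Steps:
A(d) = (202 + d)/(2*d) (A(d) = (202 + d)/((2*d)) = (202 + d)*(1/(2*d)) = (202 + d)/(2*d))
t(r) = r²*(2 + r)² (t(r) = (2 + r)²*r² = r²*(2 + r)²)
1/(t(R) + A(107 + 157)) = 1/(27²*(2 + 27)² + (202 + (107 + 157))/(2*(107 + 157))) = 1/(729*29² + (½)*(202 + 264)/264) = 1/(729*841 + (½)*(1/264)*466) = 1/(613089 + 233/264) = 1/(161855729/264) = 264/161855729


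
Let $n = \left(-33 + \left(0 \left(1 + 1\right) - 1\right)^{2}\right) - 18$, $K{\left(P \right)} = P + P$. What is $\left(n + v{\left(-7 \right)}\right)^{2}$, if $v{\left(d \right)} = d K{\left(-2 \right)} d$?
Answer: $60516$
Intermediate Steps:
$K{\left(P \right)} = 2 P$
$v{\left(d \right)} = - 4 d^{2}$ ($v{\left(d \right)} = d 2 \left(-2\right) d = d \left(-4\right) d = - 4 d d = - 4 d^{2}$)
$n = -50$ ($n = \left(-33 + \left(0 \cdot 2 - 1\right)^{2}\right) - 18 = \left(-33 + \left(0 - 1\right)^{2}\right) - 18 = \left(-33 + \left(-1\right)^{2}\right) - 18 = \left(-33 + 1\right) - 18 = -32 - 18 = -50$)
$\left(n + v{\left(-7 \right)}\right)^{2} = \left(-50 - 4 \left(-7\right)^{2}\right)^{2} = \left(-50 - 196\right)^{2} = \left(-246\right)^{2} = 60516$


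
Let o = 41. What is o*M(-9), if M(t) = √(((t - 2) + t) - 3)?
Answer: 41*I*√23 ≈ 196.63*I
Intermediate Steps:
M(t) = √(-5 + 2*t) (M(t) = √(((-2 + t) + t) - 3) = √((-2 + 2*t) - 3) = √(-5 + 2*t))
o*M(-9) = 41*√(-5 + 2*(-9)) = 41*√(-5 - 18) = 41*√(-23) = 41*(I*√23) = 41*I*√23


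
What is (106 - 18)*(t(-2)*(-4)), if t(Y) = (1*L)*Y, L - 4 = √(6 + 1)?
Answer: 2816 + 704*√7 ≈ 4678.6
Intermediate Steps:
L = 4 + √7 (L = 4 + √(6 + 1) = 4 + √7 ≈ 6.6458)
t(Y) = Y*(4 + √7) (t(Y) = (1*(4 + √7))*Y = (4 + √7)*Y = Y*(4 + √7))
(106 - 18)*(t(-2)*(-4)) = (106 - 18)*(-2*(4 + √7)*(-4)) = 88*((-8 - 2*√7)*(-4)) = 88*(32 + 8*√7) = 2816 + 704*√7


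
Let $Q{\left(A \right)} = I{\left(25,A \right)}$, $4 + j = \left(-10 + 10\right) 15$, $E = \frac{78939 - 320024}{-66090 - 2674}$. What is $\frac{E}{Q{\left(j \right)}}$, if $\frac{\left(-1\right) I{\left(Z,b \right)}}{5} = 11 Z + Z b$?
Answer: $- \frac{48217}{12033700} \approx -0.0040068$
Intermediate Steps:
$E = \frac{241085}{68764}$ ($E = - \frac{241085}{-68764} = \left(-241085\right) \left(- \frac{1}{68764}\right) = \frac{241085}{68764} \approx 3.506$)
$j = -4$ ($j = -4 + \left(-10 + 10\right) 15 = -4 + 0 \cdot 15 = -4 + 0 = -4$)
$I{\left(Z,b \right)} = - 55 Z - 5 Z b$ ($I{\left(Z,b \right)} = - 5 \left(11 Z + Z b\right) = - 55 Z - 5 Z b$)
$Q{\left(A \right)} = -1375 - 125 A$ ($Q{\left(A \right)} = \left(-5\right) 25 \left(11 + A\right) = -1375 - 125 A$)
$\frac{E}{Q{\left(j \right)}} = \frac{241085}{68764 \left(-1375 - -500\right)} = \frac{241085}{68764 \left(-1375 + 500\right)} = \frac{241085}{68764 \left(-875\right)} = \frac{241085}{68764} \left(- \frac{1}{875}\right) = - \frac{48217}{12033700}$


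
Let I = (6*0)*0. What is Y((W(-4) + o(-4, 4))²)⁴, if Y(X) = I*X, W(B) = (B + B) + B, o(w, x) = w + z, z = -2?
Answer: 0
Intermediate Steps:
I = 0 (I = 0*0 = 0)
o(w, x) = -2 + w (o(w, x) = w - 2 = -2 + w)
W(B) = 3*B (W(B) = 2*B + B = 3*B)
Y(X) = 0 (Y(X) = 0*X = 0)
Y((W(-4) + o(-4, 4))²)⁴ = 0⁴ = 0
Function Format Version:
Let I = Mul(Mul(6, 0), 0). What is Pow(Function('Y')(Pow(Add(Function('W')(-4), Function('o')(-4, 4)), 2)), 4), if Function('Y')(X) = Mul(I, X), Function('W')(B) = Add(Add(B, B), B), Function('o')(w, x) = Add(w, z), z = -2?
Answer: 0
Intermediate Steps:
I = 0 (I = Mul(0, 0) = 0)
Function('o')(w, x) = Add(-2, w) (Function('o')(w, x) = Add(w, -2) = Add(-2, w))
Function('W')(B) = Mul(3, B) (Function('W')(B) = Add(Mul(2, B), B) = Mul(3, B))
Function('Y')(X) = 0 (Function('Y')(X) = Mul(0, X) = 0)
Pow(Function('Y')(Pow(Add(Function('W')(-4), Function('o')(-4, 4)), 2)), 4) = Pow(0, 4) = 0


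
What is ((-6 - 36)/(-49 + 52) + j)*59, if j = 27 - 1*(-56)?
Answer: 4071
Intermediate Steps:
j = 83 (j = 27 + 56 = 83)
((-6 - 36)/(-49 + 52) + j)*59 = ((-6 - 36)/(-49 + 52) + 83)*59 = (-42/3 + 83)*59 = (-42*⅓ + 83)*59 = (-14 + 83)*59 = 69*59 = 4071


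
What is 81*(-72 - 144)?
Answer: -17496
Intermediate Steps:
81*(-72 - 144) = 81*(-216) = -17496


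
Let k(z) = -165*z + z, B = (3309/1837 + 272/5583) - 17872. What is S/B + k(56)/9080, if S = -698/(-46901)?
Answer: -9868004292795032878/9756250566504869135 ≈ -1.0115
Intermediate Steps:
S = 698/46901 (S = -698*(-1/46901) = 698/46901 ≈ 0.014882)
B = -183275739901/10255971 (B = (3309*(1/1837) + 272*(1/5583)) - 17872 = (3309/1837 + 272/5583) - 17872 = 18973811/10255971 - 17872 = -183275739901/10255971 ≈ -17870.)
k(z) = -164*z
S/B + k(56)/9080 = 698/(46901*(-183275739901/10255971)) - 164*56/9080 = (698/46901)*(-10255971/183275739901) - 9184*1/9080 = -7158667758/8595815477096801 - 1148/1135 = -9868004292795032878/9756250566504869135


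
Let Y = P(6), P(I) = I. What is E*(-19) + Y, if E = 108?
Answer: -2046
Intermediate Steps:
Y = 6
E*(-19) + Y = 108*(-19) + 6 = -2052 + 6 = -2046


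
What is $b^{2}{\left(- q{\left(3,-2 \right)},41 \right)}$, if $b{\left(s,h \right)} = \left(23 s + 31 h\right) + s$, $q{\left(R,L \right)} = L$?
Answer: $1739761$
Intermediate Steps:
$b{\left(s,h \right)} = 24 s + 31 h$
$b^{2}{\left(- q{\left(3,-2 \right)},41 \right)} = \left(24 \left(\left(-1\right) \left(-2\right)\right) + 31 \cdot 41\right)^{2} = \left(24 \cdot 2 + 1271\right)^{2} = \left(48 + 1271\right)^{2} = 1319^{2} = 1739761$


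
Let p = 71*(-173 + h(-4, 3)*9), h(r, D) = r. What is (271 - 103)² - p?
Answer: 43063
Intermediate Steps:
p = -14839 (p = 71*(-173 - 4*9) = 71*(-173 - 36) = 71*(-209) = -14839)
(271 - 103)² - p = (271 - 103)² - 1*(-14839) = 168² + 14839 = 28224 + 14839 = 43063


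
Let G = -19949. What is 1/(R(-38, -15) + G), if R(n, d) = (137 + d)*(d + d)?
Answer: -1/23609 ≈ -4.2357e-5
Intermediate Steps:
R(n, d) = 2*d*(137 + d) (R(n, d) = (137 + d)*(2*d) = 2*d*(137 + d))
1/(R(-38, -15) + G) = 1/(2*(-15)*(137 - 15) - 19949) = 1/(2*(-15)*122 - 19949) = 1/(-3660 - 19949) = 1/(-23609) = -1/23609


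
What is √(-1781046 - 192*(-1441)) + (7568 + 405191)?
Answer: 412759 + I*√1504374 ≈ 4.1276e+5 + 1226.5*I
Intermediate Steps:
√(-1781046 - 192*(-1441)) + (7568 + 405191) = √(-1781046 + 276672) + 412759 = √(-1504374) + 412759 = I*√1504374 + 412759 = 412759 + I*√1504374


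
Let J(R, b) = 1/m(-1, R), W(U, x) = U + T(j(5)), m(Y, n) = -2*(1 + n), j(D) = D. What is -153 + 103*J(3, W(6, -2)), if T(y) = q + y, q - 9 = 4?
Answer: -1327/8 ≈ -165.88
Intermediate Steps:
q = 13 (q = 9 + 4 = 13)
T(y) = 13 + y
m(Y, n) = -2 - 2*n
W(U, x) = 18 + U (W(U, x) = U + (13 + 5) = U + 18 = 18 + U)
J(R, b) = 1/(-2 - 2*R)
-153 + 103*J(3, W(6, -2)) = -153 + 103*(-1/(2 + 2*3)) = -153 + 103*(-1/(2 + 6)) = -153 + 103*(-1/8) = -153 - 103/8 = -1327/8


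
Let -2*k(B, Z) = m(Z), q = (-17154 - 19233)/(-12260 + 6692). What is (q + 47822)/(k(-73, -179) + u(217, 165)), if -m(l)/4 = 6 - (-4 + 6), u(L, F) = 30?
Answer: 88769761/70528 ≈ 1258.6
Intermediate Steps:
m(l) = -16 (m(l) = -4*(6 - (-4 + 6)) = -4*(6 - 1*2) = -4*(6 - 2) = -4*4 = -16)
q = 12129/1856 (q = -36387/(-5568) = -36387*(-1/5568) = 12129/1856 ≈ 6.5350)
k(B, Z) = 8 (k(B, Z) = -½*(-16) = 8)
(q + 47822)/(k(-73, -179) + u(217, 165)) = (12129/1856 + 47822)/(8 + 30) = (88769761/1856)/38 = (88769761/1856)*(1/38) = 88769761/70528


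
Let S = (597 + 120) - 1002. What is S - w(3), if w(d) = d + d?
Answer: -291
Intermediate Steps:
w(d) = 2*d
S = -285 (S = 717 - 1002 = -285)
S - w(3) = -285 - 2*3 = -285 - 1*6 = -285 - 6 = -291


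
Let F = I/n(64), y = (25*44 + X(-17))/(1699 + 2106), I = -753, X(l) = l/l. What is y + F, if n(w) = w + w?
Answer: -2724237/487040 ≈ -5.5935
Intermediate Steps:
n(w) = 2*w
X(l) = 1
y = 1101/3805 (y = (25*44 + 1)/(1699 + 2106) = (1100 + 1)/3805 = 1101*(1/3805) = 1101/3805 ≈ 0.28936)
F = -753/128 (F = -753/(2*64) = -753/128 ≈ -5.8828)
y + F = 1101/3805 - 753/128 = -2724237/487040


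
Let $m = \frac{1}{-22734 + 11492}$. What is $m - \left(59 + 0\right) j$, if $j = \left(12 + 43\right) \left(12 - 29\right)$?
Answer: $\frac{620164929}{11242} \approx 55165.0$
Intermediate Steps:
$m = - \frac{1}{11242}$ ($m = \frac{1}{-11242} = - \frac{1}{11242} \approx -8.8952 \cdot 10^{-5}$)
$j = -935$ ($j = 55 \left(-17\right) = -935$)
$m - \left(59 + 0\right) j = - \frac{1}{11242} - \left(59 + 0\right) \left(-935\right) = - \frac{1}{11242} - 59 \left(-935\right) = - \frac{1}{11242} - -55165 = - \frac{1}{11242} + 55165 = \frac{620164929}{11242}$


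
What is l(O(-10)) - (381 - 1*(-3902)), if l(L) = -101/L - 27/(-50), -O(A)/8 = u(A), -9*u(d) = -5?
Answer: -851947/200 ≈ -4259.7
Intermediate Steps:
u(d) = 5/9 (u(d) = -1/9*(-5) = 5/9)
O(A) = -40/9 (O(A) = -8*5/9 = -40/9)
l(L) = 27/50 - 101/L (l(L) = -101/L - 27*(-1/50) = -101/L + 27/50 = 27/50 - 101/L)
l(O(-10)) - (381 - 1*(-3902)) = (27/50 - 101/(-40/9)) - (381 - 1*(-3902)) = (27/50 - 101*(-9/40)) - (381 + 3902) = (27/50 + 909/40) - 1*4283 = 4653/200 - 4283 = -851947/200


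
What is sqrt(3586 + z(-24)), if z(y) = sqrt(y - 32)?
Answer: sqrt(3586 + 2*I*sqrt(14)) ≈ 59.883 + 0.0625*I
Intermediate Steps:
z(y) = sqrt(-32 + y)
sqrt(3586 + z(-24)) = sqrt(3586 + sqrt(-32 - 24)) = sqrt(3586 + sqrt(-56)) = sqrt(3586 + 2*I*sqrt(14))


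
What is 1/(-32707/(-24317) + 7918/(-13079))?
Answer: 318042043/235232847 ≈ 1.3520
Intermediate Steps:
1/(-32707/(-24317) + 7918/(-13079)) = 1/(-32707*(-1/24317) + 7918*(-1/13079)) = 1/(32707/24317 - 7918/13079) = 1/(235232847/318042043) = 318042043/235232847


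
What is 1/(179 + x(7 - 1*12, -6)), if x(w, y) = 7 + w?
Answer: 1/181 ≈ 0.0055249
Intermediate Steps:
1/(179 + x(7 - 1*12, -6)) = 1/(179 + (7 + (7 - 1*12))) = 1/(179 + (7 + (7 - 12))) = 1/(179 + (7 - 5)) = 1/(179 + 2) = 1/181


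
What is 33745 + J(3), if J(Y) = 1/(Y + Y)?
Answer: 202471/6 ≈ 33745.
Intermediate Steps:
J(Y) = 1/(2*Y)
33745 + J(3) = 33745 + (1/2)/3 = 33745 + (1/2)*(1/3) = 33745 + 1/6 = 202471/6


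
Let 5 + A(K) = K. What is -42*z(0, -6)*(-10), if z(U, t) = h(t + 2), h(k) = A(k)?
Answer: -3780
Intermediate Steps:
A(K) = -5 + K
h(k) = -5 + k
z(U, t) = -3 + t (z(U, t) = -5 + (t + 2) = -5 + (2 + t) = -3 + t)
-42*z(0, -6)*(-10) = -42*(-3 - 6)*(-10) = -42*(-9)*(-10) = 378*(-10) = -3780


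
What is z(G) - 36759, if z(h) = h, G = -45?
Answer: -36804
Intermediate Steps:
z(G) - 36759 = -45 - 36759 = -36804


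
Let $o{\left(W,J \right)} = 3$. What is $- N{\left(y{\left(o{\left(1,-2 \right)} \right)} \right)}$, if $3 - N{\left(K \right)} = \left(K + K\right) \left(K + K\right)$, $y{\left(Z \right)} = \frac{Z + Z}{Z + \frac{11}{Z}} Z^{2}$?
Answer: $\frac{6486}{25} \approx 259.44$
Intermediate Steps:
$y{\left(Z \right)} = \frac{2 Z^{3}}{Z + \frac{11}{Z}}$ ($y{\left(Z \right)} = \frac{2 Z}{Z + \frac{11}{Z}} Z^{2} = \frac{2 Z^{3}}{Z + \frac{11}{Z}}$)
$N{\left(K \right)} = 3 - 4 K^{2}$ ($N{\left(K \right)} = 3 - \left(K + K\right) \left(K + K\right) = 3 - 2 K 2 K = 3 - 4 K^{2}$)
$- N{\left(y{\left(o{\left(1,-2 \right)} \right)} \right)} = - (3 - 4 \left(\frac{2 \cdot 3^{4}}{11 + 3^{2}}\right)^{2}) = - (3 - 4 \left(2 \cdot 81 \frac{1}{11 + 9}\right)^{2}) = - (3 - 4 \left(2 \cdot 81 \cdot \frac{1}{20}\right)^{2}) = - (3 - 4 \left(\frac{81}{10}\right)^{2}) = - (3 - \frac{6561}{25}) = \left(-1\right) \left(- \frac{6486}{25}\right) = \frac{6486}{25}$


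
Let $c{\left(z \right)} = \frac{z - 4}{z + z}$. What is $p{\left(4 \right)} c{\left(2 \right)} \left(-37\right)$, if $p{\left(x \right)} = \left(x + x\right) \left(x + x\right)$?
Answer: $1184$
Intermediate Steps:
$c{\left(z \right)} = \frac{-4 + z}{2 z}$
$p{\left(x \right)} = 4 x^{2}$ ($p{\left(x \right)} = 2 x 2 x = 4 x^{2}$)
$p{\left(4 \right)} c{\left(2 \right)} \left(-37\right) = 4 \cdot 4^{2} \frac{-4 + 2}{2 \cdot 2} \left(-37\right) = 4 \cdot 16 \cdot \frac{1}{2} \cdot \frac{1}{2} \left(-2\right) \left(-37\right) = 64 \left(- \frac{1}{2}\right) \left(-37\right) = \left(-32\right) \left(-37\right) = 1184$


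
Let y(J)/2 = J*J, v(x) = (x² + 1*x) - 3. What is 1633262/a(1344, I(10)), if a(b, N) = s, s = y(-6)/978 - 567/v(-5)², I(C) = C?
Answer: -76938073034/88953 ≈ -8.6493e+5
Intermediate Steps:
v(x) = -3 + x + x² (v(x) = (x² + x) - 3 = (x + x²) - 3 = -3 + x + x²)
y(J) = 2*J² (y(J) = 2*(J*J) = 2*J²)
s = -88953/47107 (s = (2*(-6)²)/978 - 567/(-3 - 5 + (-5)²)² = (2*36)*(1/978) - 567/(-3 - 5 + 25)² = 72*(1/978) - 567/(17²) = 12/163 - 567/289 = -88953/47107 ≈ -1.8883)
a(b, N) = -88953/47107
1633262/a(1344, I(10)) = 1633262/(-88953/47107) = 1633262*(-47107/88953) = -76938073034/88953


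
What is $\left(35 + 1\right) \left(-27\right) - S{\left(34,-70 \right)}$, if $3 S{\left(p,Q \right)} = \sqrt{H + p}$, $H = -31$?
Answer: $-972 - \frac{\sqrt{3}}{3} \approx -972.58$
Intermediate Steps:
$S{\left(p,Q \right)} = \frac{\sqrt{-31 + p}}{3}$
$\left(35 + 1\right) \left(-27\right) - S{\left(34,-70 \right)} = \left(35 + 1\right) \left(-27\right) - \frac{\sqrt{-31 + 34}}{3} = 36 \left(-27\right) - \frac{\sqrt{3}}{3} = -972 - \frac{\sqrt{3}}{3}$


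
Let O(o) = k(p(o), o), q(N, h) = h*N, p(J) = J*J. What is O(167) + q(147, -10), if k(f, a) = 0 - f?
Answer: -29359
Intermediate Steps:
p(J) = J**2
q(N, h) = N*h
k(f, a) = -f
O(o) = -o**2
O(167) + q(147, -10) = -1*167**2 + 147*(-10) = -1*27889 - 1470 = -27889 - 1470 = -29359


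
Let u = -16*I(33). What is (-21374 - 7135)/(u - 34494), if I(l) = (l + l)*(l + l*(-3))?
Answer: -9503/11734 ≈ -0.80987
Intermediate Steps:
I(l) = -4*l**2 (I(l) = (2*l)*(l - 3*l) = (2*l)*(-2*l) = -4*l**2)
u = 69696 (u = -(-64)*33**2 = -(-64)*1089 = -16*(-4356) = 69696)
(-21374 - 7135)/(u - 34494) = (-21374 - 7135)/(69696 - 34494) = -28509/35202 = -28509*1/35202 = -9503/11734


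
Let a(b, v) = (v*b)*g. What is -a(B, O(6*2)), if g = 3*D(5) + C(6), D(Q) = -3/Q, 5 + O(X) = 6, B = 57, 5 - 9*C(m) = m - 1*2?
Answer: 1444/15 ≈ 96.267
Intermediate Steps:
C(m) = 7/9 - m/9 (C(m) = 5/9 - (m - 1*2)/9 = 5/9 - (m - 2)/9 = 5/9 - (-2 + m)/9 = 5/9 + (2/9 - m/9) = 7/9 - m/9)
O(X) = 1 (O(X) = -5 + 6 = 1)
g = -76/45 (g = 3*(-3/5) + (7/9 - ⅑*6) = 3*(-3*⅕) + (7/9 - ⅔) = 3*(-⅗) + ⅑ = -9/5 + ⅑ = -76/45 ≈ -1.6889)
a(b, v) = -76*b*v/45 (a(b, v) = (v*b)*(-76/45) = (b*v)*(-76/45) = -76*b*v/45)
-a(B, O(6*2)) = -(-76)*57/45 = -1*(-1444/15) = 1444/15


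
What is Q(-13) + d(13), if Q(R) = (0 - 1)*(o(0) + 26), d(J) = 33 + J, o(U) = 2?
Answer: 18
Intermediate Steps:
Q(R) = -28 (Q(R) = (0 - 1)*(2 + 26) = -1*28 = -28)
Q(-13) + d(13) = -28 + (33 + 13) = -28 + 46 = 18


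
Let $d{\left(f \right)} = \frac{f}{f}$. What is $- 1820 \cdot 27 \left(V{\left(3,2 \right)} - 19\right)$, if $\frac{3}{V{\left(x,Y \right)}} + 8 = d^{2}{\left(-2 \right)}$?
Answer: $954720$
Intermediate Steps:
$d{\left(f \right)} = 1$
$V{\left(x,Y \right)} = - \frac{3}{7}$ ($V{\left(x,Y \right)} = \frac{3}{-8 + 1^{2}} = \frac{3}{-8 + 1} = \frac{3}{-7} = 3 \left(- \frac{1}{7}\right) = - \frac{3}{7}$)
$- 1820 \cdot 27 \left(V{\left(3,2 \right)} - 19\right) = - 1820 \cdot 27 \left(- \frac{3}{7} - 19\right) = - 1820 \cdot 27 \left(- \frac{136}{7}\right) = \left(-1820\right) \left(- \frac{3672}{7}\right) = 954720$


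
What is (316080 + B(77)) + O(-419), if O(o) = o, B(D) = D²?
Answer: 321590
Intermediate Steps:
(316080 + B(77)) + O(-419) = (316080 + 77²) - 419 = (316080 + 5929) - 419 = 322009 - 419 = 321590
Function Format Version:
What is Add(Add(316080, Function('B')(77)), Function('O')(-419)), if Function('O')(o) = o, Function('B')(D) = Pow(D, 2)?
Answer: 321590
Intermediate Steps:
Add(Add(316080, Function('B')(77)), Function('O')(-419)) = Add(Add(316080, Pow(77, 2)), -419) = Add(Add(316080, 5929), -419) = Add(322009, -419) = 321590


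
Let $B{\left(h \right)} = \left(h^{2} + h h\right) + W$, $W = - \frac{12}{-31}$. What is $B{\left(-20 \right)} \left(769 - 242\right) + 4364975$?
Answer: $4786779$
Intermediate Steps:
$W = \frac{12}{31}$ ($W = \left(-12\right) \left(- \frac{1}{31}\right) = \frac{12}{31} \approx 0.3871$)
$B{\left(h \right)} = \frac{12}{31} + 2 h^{2}$ ($B{\left(h \right)} = \left(h^{2} + h h\right) + \frac{12}{31} = \left(h^{2} + h^{2}\right) + \frac{12}{31} = 2 h^{2} + \frac{12}{31} = \frac{12}{31} + 2 h^{2}$)
$B{\left(-20 \right)} \left(769 - 242\right) + 4364975 = \left(\frac{12}{31} + 2 \left(-20\right)^{2}\right) \left(769 - 242\right) + 4364975 = \left(\frac{12}{31} + 2 \cdot 400\right) 527 + 4364975 = \left(\frac{12}{31} + 800\right) 527 + 4364975 = \frac{24812}{31} \cdot 527 + 4364975 = 421804 + 4364975 = 4786779$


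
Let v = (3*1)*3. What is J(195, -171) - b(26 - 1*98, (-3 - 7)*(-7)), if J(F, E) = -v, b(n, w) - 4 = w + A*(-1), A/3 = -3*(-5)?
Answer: -38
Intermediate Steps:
A = 45 (A = 3*(-3*(-5)) = 3*15 = 45)
b(n, w) = -41 + w (b(n, w) = 4 + (w + 45*(-1)) = 4 + (w - 45) = 4 + (-45 + w) = -41 + w)
v = 9 (v = 3*3 = 9)
J(F, E) = -9 (J(F, E) = -1*9 = -9)
J(195, -171) - b(26 - 1*98, (-3 - 7)*(-7)) = -9 - (-41 + (-3 - 7)*(-7)) = -9 - (-41 - 10*(-7)) = -9 - (-41 + 70) = -9 - 1*29 = -9 - 29 = -38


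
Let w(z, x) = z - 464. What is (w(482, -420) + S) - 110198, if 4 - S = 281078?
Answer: -391254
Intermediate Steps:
S = -281074 (S = 4 - 1*281078 = 4 - 281078 = -281074)
w(z, x) = -464 + z
(w(482, -420) + S) - 110198 = ((-464 + 482) - 281074) - 110198 = (18 - 281074) - 110198 = -281056 - 110198 = -391254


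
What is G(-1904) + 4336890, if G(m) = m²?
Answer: 7962106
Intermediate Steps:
G(-1904) + 4336890 = (-1904)² + 4336890 = 3625216 + 4336890 = 7962106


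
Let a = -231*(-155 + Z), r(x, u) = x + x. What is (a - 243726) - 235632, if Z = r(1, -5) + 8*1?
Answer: -445863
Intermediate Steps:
r(x, u) = 2*x
Z = 10 (Z = 2*1 + 8*1 = 2 + 8 = 10)
a = 33495 (a = -231*(-155 + 10) = -231*(-145) = 33495)
(a - 243726) - 235632 = (33495 - 243726) - 235632 = -210231 - 235632 = -445863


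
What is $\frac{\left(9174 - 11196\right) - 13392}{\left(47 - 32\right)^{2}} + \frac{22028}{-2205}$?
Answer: $- \frac{865426}{11025} \approx -78.497$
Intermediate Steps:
$\frac{\left(9174 - 11196\right) - 13392}{\left(47 - 32\right)^{2}} + \frac{22028}{-2205} = \frac{-2022 - 13392}{15^{2}} + 22028 \left(- \frac{1}{2205}\right) = - \frac{15414}{225} - \frac{22028}{2205} = \left(-15414\right) \frac{1}{225} - \frac{22028}{2205} = - \frac{5138}{75} - \frac{22028}{2205} = - \frac{865426}{11025}$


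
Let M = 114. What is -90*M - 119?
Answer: -10379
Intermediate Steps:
-90*M - 119 = -90*114 - 119 = -10260 - 119 = -10379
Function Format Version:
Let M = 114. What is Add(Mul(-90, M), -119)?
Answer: -10379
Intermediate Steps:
Add(Mul(-90, M), -119) = Add(Mul(-90, 114), -119) = Add(-10260, -119) = -10379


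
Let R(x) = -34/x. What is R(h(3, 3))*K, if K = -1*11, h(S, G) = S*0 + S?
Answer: 374/3 ≈ 124.67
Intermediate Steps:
h(S, G) = S (h(S, G) = 0 + S = S)
K = -11
R(h(3, 3))*K = -34/3*(-11) = 374/3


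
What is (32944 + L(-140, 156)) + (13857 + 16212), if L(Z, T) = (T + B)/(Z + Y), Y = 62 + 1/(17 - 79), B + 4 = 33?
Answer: 304782411/4837 ≈ 63011.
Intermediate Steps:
B = 29 (B = -4 + 33 = 29)
Y = 3843/62 (Y = 62 + 1/(-62) = 62 - 1/62 = 3843/62 ≈ 61.984)
L(Z, T) = (29 + T)/(3843/62 + Z) (L(Z, T) = (T + 29)/(Z + 3843/62) = (29 + T)/(3843/62 + Z))
(32944 + L(-140, 156)) + (13857 + 16212) = (32944 + 62*(29 + 156)/(3843 + 62*(-140))) + (13857 + 16212) = (32944 + 62*185/(3843 - 8680)) + 30069 = (32944 + 62*185/(-4837)) + 30069 = (32944 + 62*(-1/4837)*185) + 30069 = (32944 - 11470/4837) + 30069 = 159338658/4837 + 30069 = 304782411/4837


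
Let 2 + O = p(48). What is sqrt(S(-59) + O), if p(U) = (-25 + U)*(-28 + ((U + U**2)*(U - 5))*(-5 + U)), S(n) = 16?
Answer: sqrt(100022874) ≈ 10001.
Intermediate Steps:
p(U) = (-28 + (-5 + U)**2*(U + U**2))*(-25 + U) (p(U) = (-25 + U)*(-28 + ((U + U**2)*(-5 + U))*(-5 + U)) = (-25 + U)*(-28 + ((-5 + U)*(U + U**2))*(-5 + U)) = (-25 + U)*(-28 + (-5 + U)**2*(U + U**2)) = (-28 + (-5 + U)**2*(U + U**2))*(-25 + U))
O = 100022858 (O = -2 + (700 + 48**5 - 653*48 - 350*48**2 - 34*48**4 + 240*48**3) = -2 + (700 + 254803968 - 31344 - 350*2304 - 34*5308416 + 240*110592) = -2 + (700 + 254803968 - 31344 - 806400 - 180486144 + 26542080) = -2 + 100022860 = 100022858)
sqrt(S(-59) + O) = sqrt(16 + 100022858) = sqrt(100022874)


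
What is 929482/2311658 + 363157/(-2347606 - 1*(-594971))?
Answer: 394773950382/2025746359415 ≈ 0.19488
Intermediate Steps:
929482/2311658 + 363157/(-2347606 - 1*(-594971)) = 929482*(1/2311658) + 363157/(-2347606 + 594971) = 464741/1155829 + 363157/(-1752635) = 464741/1155829 + 363157*(-1/1752635) = 464741/1155829 - 363157/1752635 = 394773950382/2025746359415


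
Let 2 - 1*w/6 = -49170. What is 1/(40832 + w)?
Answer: 1/335864 ≈ 2.9774e-6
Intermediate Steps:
w = 295032 (w = 12 - 6*(-49170) = 12 + 295020 = 295032)
1/(40832 + w) = 1/(40832 + 295032) = 1/335864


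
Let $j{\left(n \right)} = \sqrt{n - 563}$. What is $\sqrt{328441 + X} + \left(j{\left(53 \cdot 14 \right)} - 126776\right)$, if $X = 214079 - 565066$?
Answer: $-126776 + \sqrt{179} + i \sqrt{22546} \approx -1.2676 \cdot 10^{5} + 150.15 i$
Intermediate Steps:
$j{\left(n \right)} = \sqrt{-563 + n}$
$X = -350987$
$\sqrt{328441 + X} + \left(j{\left(53 \cdot 14 \right)} - 126776\right) = \sqrt{328441 - 350987} + \left(\sqrt{-563 + 53 \cdot 14} - 126776\right) = \sqrt{-22546} - \left(126776 - \sqrt{-563 + 742}\right) = i \sqrt{22546} - \left(126776 - \sqrt{179}\right) = -126776 + \sqrt{179} + i \sqrt{22546}$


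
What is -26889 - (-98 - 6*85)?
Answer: -26281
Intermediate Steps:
-26889 - (-98 - 6*85) = -26889 - (-98 - 510) = -26889 - 1*(-608) = -26889 + 608 = -26281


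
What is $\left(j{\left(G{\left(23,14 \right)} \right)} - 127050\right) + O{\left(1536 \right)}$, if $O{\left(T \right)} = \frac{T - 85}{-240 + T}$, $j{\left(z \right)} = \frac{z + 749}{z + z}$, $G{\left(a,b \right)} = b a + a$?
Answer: $- \frac{18935128831}{149040} \approx -1.2705 \cdot 10^{5}$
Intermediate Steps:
$G{\left(a,b \right)} = a + a b$ ($G{\left(a,b \right)} = a b + a = a + a b$)
$j{\left(z \right)} = \frac{749 + z}{2 z}$
$O{\left(T \right)} = \frac{-85 + T}{-240 + T}$
$\left(j{\left(G{\left(23,14 \right)} \right)} - 127050\right) + O{\left(1536 \right)} = \left(\frac{749 + 23 \left(1 + 14\right)}{2 \cdot 23 \left(1 + 14\right)} - 127050\right) + \frac{-85 + 1536}{-240 + 1536} = \left(\frac{749 + 23 \cdot 15}{2 \cdot 23 \cdot 15} - 127050\right) + \frac{1}{1296} \cdot 1451 = \left(\frac{749 + 345}{2 \cdot 345} - 127050\right) + \frac{1}{1296} \cdot 1451 = \left(\frac{1}{2} \cdot \frac{1}{345} \cdot 1094 - 127050\right) + \frac{1451}{1296} = \left(\frac{547}{345} - 127050\right) + \frac{1451}{1296} = - \frac{43831703}{345} + \frac{1451}{1296} = - \frac{18935128831}{149040}$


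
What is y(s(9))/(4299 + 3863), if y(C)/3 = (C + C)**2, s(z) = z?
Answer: 486/4081 ≈ 0.11909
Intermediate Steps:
y(C) = 12*C**2 (y(C) = 3*(C + C)**2 = 3*(2*C)**2 = 3*(4*C**2) = 12*C**2)
y(s(9))/(4299 + 3863) = (12*9**2)/(4299 + 3863) = (12*81)/8162 = 972*(1/8162) = 486/4081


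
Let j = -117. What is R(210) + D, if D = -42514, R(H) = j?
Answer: -42631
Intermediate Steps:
R(H) = -117
R(210) + D = -117 - 42514 = -42631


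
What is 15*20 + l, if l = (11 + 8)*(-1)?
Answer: 281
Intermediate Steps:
l = -19 (l = 19*(-1) = -19)
15*20 + l = 15*20 - 19 = 300 - 19 = 281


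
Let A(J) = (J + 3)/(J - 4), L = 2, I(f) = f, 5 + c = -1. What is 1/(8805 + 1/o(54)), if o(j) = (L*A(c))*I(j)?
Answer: 162/1426415 ≈ 0.00011357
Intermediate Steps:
c = -6 (c = -5 - 1 = -6)
A(J) = (3 + J)/(-4 + J)
o(j) = 3*j/5 (o(j) = (2*((3 - 6)/(-4 - 6)))*j = (2*(-3/(-10)))*j = (2*(-⅒*(-3)))*j = (2*(3/10))*j = 3*j/5)
1/(8805 + 1/o(54)) = 1/(8805 + 1/((⅗)*54)) = 1/(8805 + 1/(162/5)) = 1/(8805 + 5/162) = 1/(1426415/162) = 162/1426415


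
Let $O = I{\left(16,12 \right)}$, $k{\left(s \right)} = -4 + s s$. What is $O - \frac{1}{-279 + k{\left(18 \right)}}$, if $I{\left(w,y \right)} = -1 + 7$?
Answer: $\frac{245}{41} \approx 5.9756$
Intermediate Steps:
$I{\left(w,y \right)} = 6$
$k{\left(s \right)} = -4 + s^{2}$
$O = 6$
$O - \frac{1}{-279 + k{\left(18 \right)}} = 6 - \frac{1}{-279 - \left(4 - 18^{2}\right)} = 6 - \frac{1}{-279 + \left(-4 + 324\right)} = 6 - \frac{1}{-279 + 320} = 6 - \frac{1}{41} = \frac{245}{41}$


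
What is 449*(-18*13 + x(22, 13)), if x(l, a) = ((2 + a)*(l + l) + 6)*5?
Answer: 1390104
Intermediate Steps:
x(l, a) = 30 + 10*l*(2 + a) (x(l, a) = ((2 + a)*(2*l) + 6)*5 = (2*l*(2 + a) + 6)*5 = (6 + 2*l*(2 + a))*5 = 30 + 10*l*(2 + a))
449*(-18*13 + x(22, 13)) = 449*(-18*13 + (30 + 20*22 + 10*13*22)) = 449*(-234 + (30 + 440 + 2860)) = 449*(-234 + 3330) = 449*3096 = 1390104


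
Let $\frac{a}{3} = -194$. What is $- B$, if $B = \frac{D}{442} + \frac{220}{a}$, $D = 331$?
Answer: $- \frac{47701}{128622} \approx -0.37086$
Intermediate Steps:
$a = -582$ ($a = 3 \left(-194\right) = -582$)
$B = \frac{47701}{128622}$ ($B = \frac{331}{442} + \frac{220}{-582} = 331 \cdot \frac{1}{442} + 220 \left(- \frac{1}{582}\right) = \frac{331}{442} - \frac{110}{291} = \frac{47701}{128622} \approx 0.37086$)
$- B = \left(-1\right) \frac{47701}{128622} = - \frac{47701}{128622}$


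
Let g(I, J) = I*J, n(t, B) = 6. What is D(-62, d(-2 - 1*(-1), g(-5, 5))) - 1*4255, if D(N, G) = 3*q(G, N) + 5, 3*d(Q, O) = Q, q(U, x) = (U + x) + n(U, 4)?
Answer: -4419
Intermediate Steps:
q(U, x) = 6 + U + x (q(U, x) = (U + x) + 6 = 6 + U + x)
d(Q, O) = Q/3
D(N, G) = 23 + 3*G + 3*N (D(N, G) = 3*(6 + G + N) + 5 = (18 + 3*G + 3*N) + 5 = 23 + 3*G + 3*N)
D(-62, d(-2 - 1*(-1), g(-5, 5))) - 1*4255 = (23 + 3*((-2 - 1*(-1))/3) + 3*(-62)) - 1*4255 = (23 + 3*((-2 + 1)/3) - 186) - 4255 = (23 + 3*((⅓)*(-1)) - 186) - 4255 = (23 + 3*(-⅓) - 186) - 4255 = (23 - 1 - 186) - 4255 = -164 - 4255 = -4419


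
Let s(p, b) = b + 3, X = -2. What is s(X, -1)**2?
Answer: 4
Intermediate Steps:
s(p, b) = 3 + b
s(X, -1)**2 = (3 - 1)**2 = 2**2 = 4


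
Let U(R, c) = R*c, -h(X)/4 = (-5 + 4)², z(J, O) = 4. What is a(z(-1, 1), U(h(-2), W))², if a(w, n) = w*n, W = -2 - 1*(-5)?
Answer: 2304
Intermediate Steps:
h(X) = -4 (h(X) = -4*(-5 + 4)² = -4*(-1)² = -4*1 = -4)
W = 3 (W = -2 + 5 = 3)
a(w, n) = n*w
a(z(-1, 1), U(h(-2), W))² = (-4*3*4)² = (-12*4)² = (-48)² = 2304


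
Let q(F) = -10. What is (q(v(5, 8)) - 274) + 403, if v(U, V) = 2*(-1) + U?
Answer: 119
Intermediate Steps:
v(U, V) = -2 + U
(q(v(5, 8)) - 274) + 403 = (-10 - 274) + 403 = -284 + 403 = 119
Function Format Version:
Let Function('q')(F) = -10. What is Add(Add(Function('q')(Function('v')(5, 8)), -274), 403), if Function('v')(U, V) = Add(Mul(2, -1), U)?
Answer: 119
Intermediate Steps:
Function('v')(U, V) = Add(-2, U)
Add(Add(Function('q')(Function('v')(5, 8)), -274), 403) = Add(Add(-10, -274), 403) = Add(-284, 403) = 119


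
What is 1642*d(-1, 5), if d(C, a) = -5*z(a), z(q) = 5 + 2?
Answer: -57470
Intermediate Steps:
z(q) = 7
d(C, a) = -35 (d(C, a) = -5*7 = -35)
1642*d(-1, 5) = 1642*(-35) = -57470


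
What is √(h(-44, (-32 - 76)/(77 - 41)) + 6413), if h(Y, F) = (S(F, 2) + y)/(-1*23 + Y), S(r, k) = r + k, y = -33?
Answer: 9*√355435/67 ≈ 80.084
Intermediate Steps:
S(r, k) = k + r
h(Y, F) = (-31 + F)/(-23 + Y) (h(Y, F) = ((2 + F) - 33)/(-1*23 + Y) = (-31 + F)/(-23 + Y))
√(h(-44, (-32 - 76)/(77 - 41)) + 6413) = √((-31 + (-32 - 76)/(77 - 41))/(-23 - 44) + 6413) = √((-31 - 108/36)/(-67) + 6413) = √(-(-31 - 108*1/36)/67 + 6413) = √(-(-31 - 3)/67 + 6413) = √(-1/67*(-34) + 6413) = √(34/67 + 6413) = √(429705/67) = 9*√355435/67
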